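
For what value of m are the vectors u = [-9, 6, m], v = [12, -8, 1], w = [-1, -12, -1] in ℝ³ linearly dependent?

The set is linearly dependent precisely when det[u; v; w] = 0.
Expanding, det = -152*m - 114.
This vanishes exactly when m = -3/4.

m = -3/4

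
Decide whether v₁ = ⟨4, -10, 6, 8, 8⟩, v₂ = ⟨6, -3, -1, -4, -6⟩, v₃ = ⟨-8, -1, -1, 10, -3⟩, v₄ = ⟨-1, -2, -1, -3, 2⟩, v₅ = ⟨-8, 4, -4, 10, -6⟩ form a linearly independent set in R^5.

linearly independent

The matrix [v₁|v₂|v₃|v₄|v₅] has determinant 15000.
A nonzero determinant means the columns are linearly independent.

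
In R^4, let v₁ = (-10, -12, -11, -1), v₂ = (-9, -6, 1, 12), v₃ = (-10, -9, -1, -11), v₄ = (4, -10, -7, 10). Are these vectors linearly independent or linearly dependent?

The matrix [v₁|v₂|v₃|v₄] has determinant -26809.
A nonzero determinant means the columns are linearly independent.

linearly independent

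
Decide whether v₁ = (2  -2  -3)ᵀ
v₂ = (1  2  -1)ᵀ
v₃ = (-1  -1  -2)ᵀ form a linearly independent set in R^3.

linearly independent

Form the 3×3 matrix with these as columns; its determinant is -19.
A nonzero determinant means the columns are linearly independent.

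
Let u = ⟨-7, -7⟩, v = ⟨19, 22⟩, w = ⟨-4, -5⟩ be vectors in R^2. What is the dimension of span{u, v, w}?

2

Row-reduce the 3×2 matrix with these as rows.
Reduction leaves 2 leading entries, giving rank 2.
(With 3 elements in a 2-dimensional space the rank is at most 2.)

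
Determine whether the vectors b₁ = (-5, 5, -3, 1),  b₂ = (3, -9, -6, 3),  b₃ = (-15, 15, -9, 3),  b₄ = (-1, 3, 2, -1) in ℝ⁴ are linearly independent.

linearly dependent

One vector is a scalar multiple of another, so the set is dependent.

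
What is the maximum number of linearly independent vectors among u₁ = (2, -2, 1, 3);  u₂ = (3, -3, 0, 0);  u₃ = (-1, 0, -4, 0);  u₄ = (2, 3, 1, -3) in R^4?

4

Apply Gaussian elimination to the matrix whose rows are u₁, u₂, u₃, u₄.
Exactly 4 pivots survive; hence the rank is 4.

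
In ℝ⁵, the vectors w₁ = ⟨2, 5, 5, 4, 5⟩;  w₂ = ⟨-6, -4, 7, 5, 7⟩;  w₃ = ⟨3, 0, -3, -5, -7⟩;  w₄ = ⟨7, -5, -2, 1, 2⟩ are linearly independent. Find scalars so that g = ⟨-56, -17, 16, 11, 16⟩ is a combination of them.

Since w₁, w₂, w₃, w₄ are independent, the coefficients expressing g are uniquely determined by a linear system.
Row-reducing the augmented matrix gives the unique coefficients (a₁, …, a₄) = (-4, 3, -3, -3).

g = -4w₁ + 3w₂ - 3w₃ - 3w₄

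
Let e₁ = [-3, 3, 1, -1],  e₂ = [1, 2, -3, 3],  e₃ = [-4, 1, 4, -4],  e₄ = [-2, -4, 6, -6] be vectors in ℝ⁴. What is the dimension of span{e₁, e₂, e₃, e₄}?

Put the 4×4 matrix [e₁|e₂|e₃|e₄] into echelon form.
Exactly 2 pivots survive; hence the rank is 2.

dim = 2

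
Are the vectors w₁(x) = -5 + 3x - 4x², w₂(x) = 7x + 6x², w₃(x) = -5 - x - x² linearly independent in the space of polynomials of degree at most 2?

Write each element as a coordinate vector in ℝ³ using {1, x, x²}.
Form the 3×3 matrix with these as columns; its determinant is -225.
A nonzero determinant means the columns are linearly independent.

linearly independent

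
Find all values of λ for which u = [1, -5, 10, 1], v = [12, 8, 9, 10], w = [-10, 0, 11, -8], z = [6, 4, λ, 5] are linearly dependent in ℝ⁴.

λ = 9/2

Place the vectors as rows of a 4×4 matrix; dependence ⇔ determinant zero.
The determinant works out to 162 - 36*λ.
Solving 162 - 36*λ = 0 yields λ = 9/2.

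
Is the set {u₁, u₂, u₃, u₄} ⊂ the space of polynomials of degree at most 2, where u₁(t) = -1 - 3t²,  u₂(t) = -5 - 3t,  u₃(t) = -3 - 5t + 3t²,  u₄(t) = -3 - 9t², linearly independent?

Take coordinates with respect to the standard basis {1, t, t²}.
There are 4 vectors in a 3-dimensional space, so they cannot be linearly independent.

linearly dependent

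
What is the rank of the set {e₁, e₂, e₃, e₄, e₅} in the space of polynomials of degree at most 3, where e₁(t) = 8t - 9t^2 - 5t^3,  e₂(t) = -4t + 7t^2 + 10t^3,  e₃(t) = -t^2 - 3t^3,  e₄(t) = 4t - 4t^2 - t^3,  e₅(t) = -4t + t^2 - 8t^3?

rank 2

Pass to coordinate vectors with respect to the basis {1, t, …, t^3}.
Apply Gaussian elimination to the matrix whose rows are e₁, e₂, e₃, e₄, e₅.
The echelon form has 2 nonzero rows, so the rank is 2.
(With 5 elements in a 4-dimensional space the rank is at most 4.)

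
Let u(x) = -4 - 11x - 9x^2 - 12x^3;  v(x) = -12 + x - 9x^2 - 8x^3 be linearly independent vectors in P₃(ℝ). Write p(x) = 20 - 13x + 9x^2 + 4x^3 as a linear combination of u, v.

p = u - 2v

Identify each element with its coordinate vector in ℝ⁴ via {1, x, …, x^3}.
Write p = a₁u + a₂v and equate components.
Back-substitution yields (a₁, a₂) = (1, -2).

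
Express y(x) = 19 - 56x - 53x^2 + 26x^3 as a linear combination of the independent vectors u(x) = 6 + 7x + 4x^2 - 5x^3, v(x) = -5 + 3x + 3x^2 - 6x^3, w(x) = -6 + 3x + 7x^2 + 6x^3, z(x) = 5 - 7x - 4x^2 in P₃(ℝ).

Take coordinate vectors relative to {1, x, …, x^3}.
Write y = α₁u + … + α₄z and equate components.
The system has the unique solution (α₁, …, α₄) = (-4, -4, -3, 1).

y = -4u - 4v - 3w + z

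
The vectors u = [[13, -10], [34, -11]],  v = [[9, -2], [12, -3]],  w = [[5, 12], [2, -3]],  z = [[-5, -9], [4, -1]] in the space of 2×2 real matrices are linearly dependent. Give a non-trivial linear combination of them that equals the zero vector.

u - 2v - w - 2z = 0

Write each element as a vector in ℝ⁴ using {E₁₁, E₁₂, E₂₁, E₂₂}.
Solve the homogeneous system with u, v, w, z as columns by row-reducing the coefficient matrix.
One solution (up to scaling) is (1, -2, -1, -2).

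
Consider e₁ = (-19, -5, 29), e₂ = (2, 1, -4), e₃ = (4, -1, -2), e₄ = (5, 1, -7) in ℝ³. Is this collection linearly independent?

There are 4 vectors in a 3-dimensional space, so they cannot be linearly independent.

linearly dependent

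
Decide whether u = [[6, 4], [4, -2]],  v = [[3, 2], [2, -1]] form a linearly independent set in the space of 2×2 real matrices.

Write each element as a coordinate vector in ℝ⁴ using {E₁₁, E₁₂, E₂₁, E₂₂}.
Row-reduce the matrix whose columns are u, v.
The reduction yields 1 nonzero row, so the rank is 1.
Since rank 1 < 2, the set is linearly dependent.
Indeed u - 2v = 0.

linearly dependent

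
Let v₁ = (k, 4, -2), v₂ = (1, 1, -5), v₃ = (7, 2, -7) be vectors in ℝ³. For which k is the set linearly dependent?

Place the vectors as rows of a 3×3 matrix; dependence ⇔ determinant zero.
Cofactor expansion gives det = 3*k - 102.
This vanishes exactly when k = 34.

k = 34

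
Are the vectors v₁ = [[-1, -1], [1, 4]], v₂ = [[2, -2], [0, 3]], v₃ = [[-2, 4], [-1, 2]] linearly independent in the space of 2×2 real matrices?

linearly independent

Take coordinates with respect to the standard basis {E₁₁, E₁₂, E₂₁, E₂₂}.
Row-reduce the matrix whose columns are v₁, v₂, v₃.
The reduction yields 3 nonzero rows, so the rank is 3.
Since rank = 3 (the number of vectors), the set is linearly independent.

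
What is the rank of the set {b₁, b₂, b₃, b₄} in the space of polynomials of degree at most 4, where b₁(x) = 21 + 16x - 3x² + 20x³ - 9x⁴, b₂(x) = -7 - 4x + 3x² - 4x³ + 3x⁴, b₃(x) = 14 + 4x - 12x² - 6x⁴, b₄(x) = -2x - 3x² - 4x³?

Pass to coordinate vectors with respect to the basis {1, x, …, x⁴}.
Put the 5×4 matrix [b₁|b₂|b₃|b₄] into echelon form.
The echelon form has 2 nonzero rows, so the rank is 2.

rank 2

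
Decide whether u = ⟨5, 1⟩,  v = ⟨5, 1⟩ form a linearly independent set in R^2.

Form the 2×2 matrix with these as columns; its determinant is 0.
A zero determinant means the columns are linearly dependent.

linearly dependent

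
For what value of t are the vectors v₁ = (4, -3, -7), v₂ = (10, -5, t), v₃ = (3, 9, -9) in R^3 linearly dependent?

t = -55/3

The set is linearly dependent precisely when det[v₁; v₂; v₃] = 0.
Cofactor expansion gives det = -45*t - 825.
This vanishes exactly when t = -55/3.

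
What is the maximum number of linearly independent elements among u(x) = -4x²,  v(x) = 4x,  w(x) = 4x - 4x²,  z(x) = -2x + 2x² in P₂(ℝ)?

2

Represent each element by its coordinate vector in ℝ³.
Put the 3×4 matrix [u|v|w|z] into echelon form.
Exactly 2 pivots survive; hence the rank is 2.
(With 4 elements in a 3-dimensional space the rank is at most 3.)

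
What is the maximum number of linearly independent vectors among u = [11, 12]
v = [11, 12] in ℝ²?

Row-reduce the 2×2 matrix with these as rows.
Reduction leaves 1 leading entry, giving rank 1.

1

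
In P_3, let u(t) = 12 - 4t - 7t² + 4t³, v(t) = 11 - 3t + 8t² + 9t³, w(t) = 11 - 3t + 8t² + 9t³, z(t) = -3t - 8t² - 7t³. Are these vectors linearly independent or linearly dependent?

linearly dependent

Take coordinates with respect to the standard basis {1, t, …, t³}.
Two of the vectors are equal, giving an immediate dependence.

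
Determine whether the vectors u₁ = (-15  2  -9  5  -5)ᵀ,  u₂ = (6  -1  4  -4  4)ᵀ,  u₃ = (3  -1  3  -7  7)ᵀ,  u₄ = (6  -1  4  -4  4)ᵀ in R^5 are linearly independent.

Two of the vectors are equal, giving an immediate dependence.

linearly dependent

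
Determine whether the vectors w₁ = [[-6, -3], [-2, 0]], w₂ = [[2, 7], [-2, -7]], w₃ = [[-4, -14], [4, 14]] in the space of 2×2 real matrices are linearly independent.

linearly dependent

Take coordinates with respect to the standard basis {E₁₁, E₁₂, E₂₁, E₂₂}.
One vector is a scalar multiple of another, so the set is dependent.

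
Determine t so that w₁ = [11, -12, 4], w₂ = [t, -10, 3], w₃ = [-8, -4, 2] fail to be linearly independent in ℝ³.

Place the vectors as rows of a 3×3 matrix; dependence ⇔ determinant zero.
Expanding, det = 8*t - 120.
Solving 8*t - 120 = 0 yields t = 15.

t = 15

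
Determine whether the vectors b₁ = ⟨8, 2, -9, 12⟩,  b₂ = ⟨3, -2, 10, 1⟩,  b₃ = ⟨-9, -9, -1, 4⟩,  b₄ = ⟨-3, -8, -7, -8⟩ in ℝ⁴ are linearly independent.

Form the 4×4 matrix with these as columns; its determinant is -20657.
A nonzero determinant means the columns are linearly independent.

linearly independent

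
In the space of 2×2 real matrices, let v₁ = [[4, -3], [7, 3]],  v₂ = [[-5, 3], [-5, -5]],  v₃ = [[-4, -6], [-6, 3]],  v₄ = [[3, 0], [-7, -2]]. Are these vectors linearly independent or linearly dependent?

linearly independent

Take coordinates with respect to the standard basis {E₁₁, E₁₂, E₂₁, E₂₂}.
Form the 4×4 matrix with these as columns; its determinant is -1119.
A nonzero determinant means the columns are linearly independent.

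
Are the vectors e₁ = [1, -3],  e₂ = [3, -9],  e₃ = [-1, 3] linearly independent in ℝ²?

linearly dependent

There are 3 vectors in a 2-dimensional space, so they cannot be linearly independent.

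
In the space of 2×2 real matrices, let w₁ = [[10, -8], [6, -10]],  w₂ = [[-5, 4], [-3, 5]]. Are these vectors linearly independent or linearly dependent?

linearly dependent

Take coordinates with respect to the standard basis {E₁₁, E₁₂, E₂₁, E₂₂}.
Place the vectors as rows of a 2×4 matrix and reduce to echelon form.
The reduction yields 1 nonzero row, so the rank is 1.
Since rank 1 < 2, the set is linearly dependent.
Indeed w₁ + 2w₂ = 0.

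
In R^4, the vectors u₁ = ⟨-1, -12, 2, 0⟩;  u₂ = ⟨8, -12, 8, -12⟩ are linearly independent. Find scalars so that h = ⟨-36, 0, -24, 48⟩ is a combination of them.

Solve the system with u₁, u₂ as columns and h as the right-hand side.
The system has the unique solution (c₁, c₂) = (4, -4).

h = 4u₁ - 4u₂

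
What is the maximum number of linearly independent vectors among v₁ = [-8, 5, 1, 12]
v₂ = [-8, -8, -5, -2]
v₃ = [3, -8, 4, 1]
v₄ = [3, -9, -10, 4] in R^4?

Row-reduce the 4×4 matrix with these as rows.
Reduction leaves 4 leading entries, giving rank 4.

4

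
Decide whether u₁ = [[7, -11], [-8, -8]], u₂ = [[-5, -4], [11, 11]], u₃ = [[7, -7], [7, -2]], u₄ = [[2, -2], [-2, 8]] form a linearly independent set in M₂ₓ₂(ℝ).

Take coordinates with respect to the standard basis {E₁₁, E₁₂, E₂₁, E₂₂}.
Form the 4×4 matrix with these as columns; its determinant is -14524.
A nonzero determinant means the columns are linearly independent.

linearly independent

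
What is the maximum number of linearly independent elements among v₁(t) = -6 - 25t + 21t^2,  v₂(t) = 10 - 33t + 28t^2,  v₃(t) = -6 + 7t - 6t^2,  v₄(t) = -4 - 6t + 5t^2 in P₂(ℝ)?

Represent each element by its coordinate vector in ℝ³.
Form the matrix with v₁, v₂, v₃, v₄ as columns and reduce.
The echelon form has 2 nonzero rows, so the rank is 2.
(With 4 elements in a 3-dimensional space the rank is at most 3.)

2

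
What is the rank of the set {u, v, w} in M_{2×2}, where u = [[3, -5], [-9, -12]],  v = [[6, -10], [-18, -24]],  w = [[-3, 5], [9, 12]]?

Pass to coordinate vectors with respect to the basis {E₁₁, E₁₂, E₂₁, E₂₂}.
Put the 4×3 matrix [u|v|w] into echelon form.
There is 1 pivot column, so rank = 1.

rank 1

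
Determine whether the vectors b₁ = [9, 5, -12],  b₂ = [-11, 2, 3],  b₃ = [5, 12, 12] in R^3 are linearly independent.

linearly independent

Form the 3×3 matrix with these as columns; its determinant is 2331.
A nonzero determinant means the columns are linearly independent.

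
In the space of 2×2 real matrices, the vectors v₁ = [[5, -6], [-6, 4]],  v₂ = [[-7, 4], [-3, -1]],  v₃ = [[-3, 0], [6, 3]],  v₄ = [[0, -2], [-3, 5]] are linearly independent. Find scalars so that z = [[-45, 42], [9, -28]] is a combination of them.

z = -4v₁ + 4v₂ - v₃ - v₄

Work in coordinates with respect to the standard basis {E₁₁, E₁₂, E₂₁, E₂₂}.
Solve the system with v₁, v₂, v₃, v₄ as columns and z as the right-hand side.
Row-reducing the augmented matrix gives the unique coefficients (c₁, …, c₄) = (-4, 4, -1, -1).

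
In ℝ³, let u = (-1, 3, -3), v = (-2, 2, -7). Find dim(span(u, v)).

Row-reduce the 2×3 matrix with these as rows.
Reduction leaves 2 leading entries, giving rank 2.

2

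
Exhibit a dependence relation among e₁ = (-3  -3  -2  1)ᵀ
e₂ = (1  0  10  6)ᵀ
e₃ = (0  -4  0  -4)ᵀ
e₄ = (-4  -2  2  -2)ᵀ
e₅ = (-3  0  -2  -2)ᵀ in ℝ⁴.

e₂ + e₃ - 2e₄ + 3e₅ = 0

Row-reduce the matrix with e₁, e₂, e₃, e₄, e₅ as columns; the null space gives the coefficients.
A generator of the null space is (0, 1, 1, -2, 3).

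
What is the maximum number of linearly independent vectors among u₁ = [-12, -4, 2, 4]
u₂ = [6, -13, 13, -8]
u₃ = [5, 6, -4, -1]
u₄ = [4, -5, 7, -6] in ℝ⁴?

3

Apply Gaussian elimination to the matrix whose rows are u₁, u₂, u₃, u₄.
Exactly 3 pivots survive; hence the rank is 3.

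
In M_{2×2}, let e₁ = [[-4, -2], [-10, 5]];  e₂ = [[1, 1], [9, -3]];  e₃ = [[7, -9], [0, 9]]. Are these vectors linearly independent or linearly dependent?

linearly independent

Write each element as a coordinate vector in ℝ⁴ using {E₁₁, E₁₂, E₂₁, E₂₂}.
Row-reduce the matrix whose columns are e₁, e₂, e₃.
The reduction yields 3 nonzero rows, so the rank is 3.
Since rank = 3 (the number of vectors), the set is linearly independent.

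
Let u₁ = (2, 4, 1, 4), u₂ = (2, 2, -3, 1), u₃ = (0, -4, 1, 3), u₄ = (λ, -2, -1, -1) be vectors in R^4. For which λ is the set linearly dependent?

λ = -2/5

The vectors are dependent exactly when the determinant of the matrix with rows u₁, u₂, u₃, u₄ vanishes.
Expanding, det = 90*λ + 36.
This vanishes exactly when λ = -2/5.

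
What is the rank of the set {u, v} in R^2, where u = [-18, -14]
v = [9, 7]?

Put the 2×2 matrix [u|v] into echelon form.
There is 1 pivot column, so rank = 1.

1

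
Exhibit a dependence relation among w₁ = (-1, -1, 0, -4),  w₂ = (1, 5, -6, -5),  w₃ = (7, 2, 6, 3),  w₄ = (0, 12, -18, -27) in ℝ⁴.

Row-reduce the matrix with w₁, w₂, w₃, w₄ as columns; the null space gives the coefficients.
The free variable yields coefficients (3, 3, 0, -1) (any nonzero multiple also works).

3w₁ + 3w₂ - w₄ = 0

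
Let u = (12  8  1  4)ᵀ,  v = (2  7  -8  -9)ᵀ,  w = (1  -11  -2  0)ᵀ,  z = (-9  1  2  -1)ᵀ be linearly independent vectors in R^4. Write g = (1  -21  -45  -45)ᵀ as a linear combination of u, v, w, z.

g = -3u + 4v + 2w - 3z

Since u, v, w, z are independent, the coefficients expressing g are uniquely determined by a linear system.
The system has the unique solution (a₁, …, a₄) = (-3, 4, 2, -3).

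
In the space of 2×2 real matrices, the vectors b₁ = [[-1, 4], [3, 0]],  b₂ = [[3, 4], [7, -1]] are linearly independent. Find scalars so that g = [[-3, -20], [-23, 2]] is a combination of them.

g = -3b₁ - 2b₂

Take coordinate vectors relative to {E₁₁, E₁₂, E₂₁, E₂₂}.
Write g = c₁b₁ + c₂b₂ and equate components.
Row-reducing the augmented matrix gives the unique coefficients (c₁, c₂) = (-3, -2).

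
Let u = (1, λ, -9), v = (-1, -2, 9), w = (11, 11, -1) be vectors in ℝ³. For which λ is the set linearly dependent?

The set is linearly dependent precisely when det[u; v; w] = 0.
Expanding, det = 98*λ - 196.
Setting this to zero gives λ = 2.

λ = 2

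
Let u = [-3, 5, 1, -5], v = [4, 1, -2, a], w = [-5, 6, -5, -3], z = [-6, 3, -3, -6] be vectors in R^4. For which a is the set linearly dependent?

Dependence holds iff the 4×4 matrix [u v w z] is singular.
Cofactor expansion gives det = 105*a - 756.
Setting this to zero gives a = 36/5.

a = 36/5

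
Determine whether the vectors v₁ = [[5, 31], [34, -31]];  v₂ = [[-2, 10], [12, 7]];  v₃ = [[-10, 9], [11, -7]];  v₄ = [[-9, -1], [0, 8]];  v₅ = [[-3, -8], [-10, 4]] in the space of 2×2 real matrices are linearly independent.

linearly dependent

Write each element as a coordinate vector in ℝ⁴ using {E₁₁, E₁₂, E₂₁, E₂₂}.
There are 5 vectors in a 4-dimensional space, so they cannot be linearly independent.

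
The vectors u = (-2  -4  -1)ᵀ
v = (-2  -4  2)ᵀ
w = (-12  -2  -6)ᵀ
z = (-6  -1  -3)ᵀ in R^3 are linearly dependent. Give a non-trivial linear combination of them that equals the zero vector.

w - 2z = 0

Write the vectors as columns of a matrix and find a nonzero vector in its null space.
One solution (up to scaling) is (0, 0, 1, -2).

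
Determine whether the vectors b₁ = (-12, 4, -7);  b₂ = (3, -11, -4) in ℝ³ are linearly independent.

linearly independent

Row-reduce the matrix whose columns are b₁, b₂.
The reduction yields 2 nonzero rows, so the rank is 2.
Since rank = 2 (the number of vectors), the set is linearly independent.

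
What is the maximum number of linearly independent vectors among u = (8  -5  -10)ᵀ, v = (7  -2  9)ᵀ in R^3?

2

Form the matrix with u, v as columns and reduce.
There are 2 pivot columns, so rank = 2.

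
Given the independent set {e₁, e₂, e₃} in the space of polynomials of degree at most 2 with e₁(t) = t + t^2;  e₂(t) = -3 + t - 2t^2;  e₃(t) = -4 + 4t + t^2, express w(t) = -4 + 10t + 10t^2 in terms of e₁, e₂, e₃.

Identify each element with its coordinate vector in ℝ³ via {1, t, t^2}.
Since e₁, e₂, e₃ are independent, the coefficients expressing w are uniquely determined by a linear system.
Back-substitution yields (a₁, a₂, a₃) = (-2, -4, 4).

w = -2e₁ - 4e₂ + 4e₃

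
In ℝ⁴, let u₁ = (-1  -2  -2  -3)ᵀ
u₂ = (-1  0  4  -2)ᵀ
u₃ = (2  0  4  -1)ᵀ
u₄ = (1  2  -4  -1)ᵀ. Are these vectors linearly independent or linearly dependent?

Form the 4×4 matrix with these as columns; its determinant is 156.
A nonzero determinant means the columns are linearly independent.

linearly independent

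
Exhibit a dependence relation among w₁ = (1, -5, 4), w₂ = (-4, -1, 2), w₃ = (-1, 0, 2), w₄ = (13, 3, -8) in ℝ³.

Write the vectors as columns of a matrix and find a nonzero vector in its null space.
The free variable yields coefficients (0, 3, 1, 1) (any nonzero multiple also works).

3w₂ + w₃ + w₄ = 0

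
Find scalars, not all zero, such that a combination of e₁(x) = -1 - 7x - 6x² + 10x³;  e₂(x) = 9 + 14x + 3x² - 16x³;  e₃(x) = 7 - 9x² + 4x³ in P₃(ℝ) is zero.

Take coordinates with respect to {1, x, …, x³}.
Solve the homogeneous system with e₁, e₂, e₃ as columns by row-reducing the coefficient matrix.
A generator of the null space is (2, 1, -1).

2e₁ + e₂ - e₃ = 0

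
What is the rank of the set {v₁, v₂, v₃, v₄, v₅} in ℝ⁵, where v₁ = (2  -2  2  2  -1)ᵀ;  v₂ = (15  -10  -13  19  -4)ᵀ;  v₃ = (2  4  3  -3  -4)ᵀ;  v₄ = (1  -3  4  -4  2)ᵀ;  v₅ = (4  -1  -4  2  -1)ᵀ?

rank 4

Form the matrix with v₁, v₂, v₃, v₄, v₅ as columns and reduce.
Exactly 4 pivots survive; hence the rank is 4.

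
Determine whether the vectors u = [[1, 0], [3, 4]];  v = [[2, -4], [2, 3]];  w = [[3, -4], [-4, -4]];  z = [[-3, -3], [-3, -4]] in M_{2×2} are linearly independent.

Take coordinates with respect to the standard basis {E₁₁, E₁₂, E₂₁, E₂₂}.
Place the vectors as rows of a 4×4 matrix and reduce to echelon form.
The reduction yields 4 nonzero rows, so the rank is 4.
Since rank = 4 (the number of vectors), the set is linearly independent.

linearly independent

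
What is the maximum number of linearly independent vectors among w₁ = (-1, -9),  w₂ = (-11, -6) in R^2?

2

Row-reduce the 2×2 matrix with these as rows.
Exactly 2 pivots survive; hence the rank is 2.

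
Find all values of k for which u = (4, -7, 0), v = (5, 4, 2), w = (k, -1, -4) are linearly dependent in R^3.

The vectors are dependent exactly when the determinant of the matrix with rows u, v, w vanishes.
Cofactor expansion gives det = -14*k - 196.
This vanishes exactly when k = -14.

k = -14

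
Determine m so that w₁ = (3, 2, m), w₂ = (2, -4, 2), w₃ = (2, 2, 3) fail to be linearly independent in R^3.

The vectors are dependent exactly when the determinant of the matrix with rows w₁, w₂, w₃ vanishes.
Expanding, det = 12*m - 52.
Solving 12*m - 52 = 0 yields m = 13/3.

m = 13/3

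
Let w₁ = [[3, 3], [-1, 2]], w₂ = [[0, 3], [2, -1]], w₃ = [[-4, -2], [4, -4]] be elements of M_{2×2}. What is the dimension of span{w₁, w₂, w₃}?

Represent each element by its coordinate vector in ℝ⁴.
Apply Gaussian elimination to the matrix whose rows are w₁, w₂, w₃.
There are 3 pivot columns, so rank = 3.

3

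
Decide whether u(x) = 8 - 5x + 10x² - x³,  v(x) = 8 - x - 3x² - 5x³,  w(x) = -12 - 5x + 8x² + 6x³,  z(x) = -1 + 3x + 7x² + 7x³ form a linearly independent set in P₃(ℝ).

Write each element as a coordinate vector in ℝ⁴ using {1, x, …, x³}.
Place the vectors as rows of a 4×4 matrix and reduce to echelon form.
The reduction yields 4 nonzero rows, so the rank is 4.
Since rank = 4 (the number of vectors), the set is linearly independent.

linearly independent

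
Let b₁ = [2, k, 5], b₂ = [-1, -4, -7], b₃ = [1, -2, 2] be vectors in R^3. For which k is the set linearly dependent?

k = -14/5

The set is linearly dependent precisely when det[b₁; b₂; b₃] = 0.
Expanding, det = -5*k - 14.
This vanishes exactly when k = -14/5.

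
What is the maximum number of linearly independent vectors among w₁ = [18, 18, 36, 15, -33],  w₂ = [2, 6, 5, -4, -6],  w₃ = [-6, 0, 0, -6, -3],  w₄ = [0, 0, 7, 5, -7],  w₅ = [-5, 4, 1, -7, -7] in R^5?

4

Row-reduce the 5×5 matrix with these as rows.
There are 4 pivot columns, so rank = 4.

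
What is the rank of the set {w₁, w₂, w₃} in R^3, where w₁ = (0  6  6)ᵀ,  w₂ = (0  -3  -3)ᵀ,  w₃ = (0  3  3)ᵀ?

Apply Gaussian elimination to the matrix whose rows are w₁, w₂, w₃.
Exactly 1 pivot survives; hence the rank is 1.

rank 1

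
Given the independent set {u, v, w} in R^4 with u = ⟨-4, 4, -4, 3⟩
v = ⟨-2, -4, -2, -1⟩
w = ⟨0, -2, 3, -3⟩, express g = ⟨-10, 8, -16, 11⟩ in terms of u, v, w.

Solve the system with u, v, w as columns and g as the right-hand side.
Row-reducing the augmented matrix gives the unique coefficients (a₁, a₂, a₃) = (2, 1, -2).

g = 2u + v - 2w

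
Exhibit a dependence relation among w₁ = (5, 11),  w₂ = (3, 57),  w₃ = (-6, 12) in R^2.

Solve the homogeneous system with w₁, w₂, w₃ as columns by row-reducing the coefficient matrix.
A generator of the null space is (3, -1, 2).

3w₁ - w₂ + 2w₃ = 0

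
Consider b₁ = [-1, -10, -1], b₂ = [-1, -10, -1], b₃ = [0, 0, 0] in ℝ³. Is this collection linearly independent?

One of the vectors is the zero vector, so the set is linearly dependent.

linearly dependent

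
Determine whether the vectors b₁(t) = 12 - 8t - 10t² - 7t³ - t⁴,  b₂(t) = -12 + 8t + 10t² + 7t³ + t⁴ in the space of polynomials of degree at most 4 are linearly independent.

linearly dependent

Write each element as a coordinate vector in ℝ⁵ using {1, t, …, t⁴}.
Place the vectors as rows of a 2×5 matrix and reduce to echelon form.
The reduction yields 1 nonzero row, so the rank is 1.
Since rank 1 < 2, the set is linearly dependent.
Indeed b₁ + b₂ = 0.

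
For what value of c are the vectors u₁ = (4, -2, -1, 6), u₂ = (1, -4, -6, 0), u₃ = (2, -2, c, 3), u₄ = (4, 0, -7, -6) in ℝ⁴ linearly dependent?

c = -11/6

Place the vectors as rows of a 4×4 matrix; dependence ⇔ determinant zero.
The determinant works out to 180*c + 330.
Solving 180*c + 330 = 0 yields c = -11/6.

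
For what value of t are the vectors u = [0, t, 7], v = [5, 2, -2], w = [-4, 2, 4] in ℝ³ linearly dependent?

The set is linearly dependent precisely when det[u; v; w] = 0.
The determinant works out to 126 - 12*t.
Setting this to zero gives t = 21/2.

t = 21/2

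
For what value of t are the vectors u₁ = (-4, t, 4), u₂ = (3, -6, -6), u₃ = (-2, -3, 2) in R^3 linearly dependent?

t = -6

Place the vectors as rows of a 3×3 matrix; dependence ⇔ determinant zero.
The determinant works out to 6*t + 36.
This vanishes exactly when t = -6.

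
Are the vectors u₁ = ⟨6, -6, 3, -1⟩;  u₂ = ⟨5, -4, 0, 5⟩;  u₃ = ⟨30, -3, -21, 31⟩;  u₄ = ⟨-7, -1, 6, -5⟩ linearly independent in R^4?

linearly dependent

The matrix [u₁|u₂|u₃|u₄] has determinant 0.
A zero determinant means the columns are linearly dependent.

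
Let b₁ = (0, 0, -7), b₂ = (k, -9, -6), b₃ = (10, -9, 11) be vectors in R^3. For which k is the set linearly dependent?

k = 10

Dependence holds iff the 3×3 matrix [b₁ b₂ b₃] is singular.
Cofactor expansion gives det = 63*k - 630.
This vanishes exactly when k = 10.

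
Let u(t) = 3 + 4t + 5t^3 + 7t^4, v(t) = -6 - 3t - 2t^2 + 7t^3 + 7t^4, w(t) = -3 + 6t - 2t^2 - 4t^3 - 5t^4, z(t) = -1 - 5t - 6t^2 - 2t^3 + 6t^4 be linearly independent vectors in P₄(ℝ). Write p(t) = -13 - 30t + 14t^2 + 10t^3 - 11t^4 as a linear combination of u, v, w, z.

Take coordinate vectors relative to {1, t, …, t^4}.
Solve the system with u, v, w, z as columns and p as the right-hand side.
The system has the unique solution (α₁, …, α₄) = (-4, 2, -3, -2).

p = -4u + 2v - 3w - 2z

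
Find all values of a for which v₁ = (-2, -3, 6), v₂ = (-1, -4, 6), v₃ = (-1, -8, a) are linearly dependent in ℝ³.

a = 54/5

Dependence holds iff the 3×3 matrix [v₁ v₂ v₃] is singular.
Cofactor expansion gives det = 5*a - 54.
Setting this to zero gives a = 54/5.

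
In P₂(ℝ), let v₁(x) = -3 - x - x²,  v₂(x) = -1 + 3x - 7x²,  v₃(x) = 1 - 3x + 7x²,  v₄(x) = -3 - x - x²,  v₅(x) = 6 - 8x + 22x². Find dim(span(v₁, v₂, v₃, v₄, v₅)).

Use coordinates relative to {1, x, x²}.
Row-reduce the 5×3 matrix with these as rows.
Exactly 2 pivots survive; hence the rank is 2.
(With 5 elements in a 3-dimensional space the rank is at most 3.)

dim = 2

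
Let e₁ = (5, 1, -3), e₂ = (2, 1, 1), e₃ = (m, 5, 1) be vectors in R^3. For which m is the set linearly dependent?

The set is linearly dependent precisely when det[e₁; e₂; e₃] = 0.
The determinant works out to 4*m - 52.
This vanishes exactly when m = 13.

m = 13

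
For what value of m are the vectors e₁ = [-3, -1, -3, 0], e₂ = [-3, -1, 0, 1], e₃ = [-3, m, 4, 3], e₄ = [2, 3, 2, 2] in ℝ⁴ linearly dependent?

m = -2/9

The vectors are dependent exactly when the determinant of the matrix with rows e₁, e₂, e₃, e₄ vanishes.
Cofactor expansion gives det = 18*m + 4.
This vanishes exactly when m = -2/9.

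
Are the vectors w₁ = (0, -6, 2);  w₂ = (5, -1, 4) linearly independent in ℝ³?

linearly independent

Place the vectors as rows of a 2×3 matrix and reduce to echelon form.
The reduction yields 2 nonzero rows, so the rank is 2.
Since rank = 2 (the number of vectors), the set is linearly independent.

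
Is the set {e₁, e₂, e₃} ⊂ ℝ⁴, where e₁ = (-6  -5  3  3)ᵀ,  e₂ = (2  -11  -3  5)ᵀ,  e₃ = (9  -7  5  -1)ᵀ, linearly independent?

linearly independent

Row-reduce the matrix whose columns are e₁, e₂, e₃.
The reduction yields 3 nonzero rows, so the rank is 3.
Since rank = 3 (the number of vectors), the set is linearly independent.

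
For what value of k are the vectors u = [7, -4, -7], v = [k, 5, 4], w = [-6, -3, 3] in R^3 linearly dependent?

Place the vectors as rows of a 3×3 matrix; dependence ⇔ determinant zero.
Cofactor expansion gives det = 33*k + 75.
This vanishes exactly when k = -25/11.

k = -25/11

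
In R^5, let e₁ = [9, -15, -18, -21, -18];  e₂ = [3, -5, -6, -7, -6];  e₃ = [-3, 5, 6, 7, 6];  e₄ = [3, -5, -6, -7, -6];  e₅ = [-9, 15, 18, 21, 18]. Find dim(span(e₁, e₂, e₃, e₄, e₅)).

Form the matrix with e₁, e₂, e₃, e₄, e₅ as columns and reduce.
The echelon form has 1 nonzero row, so the rank is 1.

dim = 1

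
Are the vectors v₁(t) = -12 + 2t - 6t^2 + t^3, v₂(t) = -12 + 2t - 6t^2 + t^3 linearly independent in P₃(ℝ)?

linearly dependent

Take coordinates with respect to the standard basis {1, t, …, t^3}.
Two of the vectors are equal, giving an immediate dependence.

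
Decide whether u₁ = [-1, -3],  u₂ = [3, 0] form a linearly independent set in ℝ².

linearly independent

Form the 2×2 matrix with these as columns; its determinant is 9.
A nonzero determinant means the columns are linearly independent.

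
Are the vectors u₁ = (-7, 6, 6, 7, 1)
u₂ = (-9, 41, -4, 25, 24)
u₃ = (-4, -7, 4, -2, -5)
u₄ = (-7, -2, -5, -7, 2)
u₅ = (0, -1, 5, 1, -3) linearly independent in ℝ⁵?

linearly dependent

Place the vectors as rows of a 5×5 matrix and reduce to echelon form.
The reduction yields 4 nonzero rows, so the rank is 4.
Since rank 4 < 5, the set is linearly dependent.
Indeed 3u₁ - u₂ - 3u₃ - 2u₅ = 0.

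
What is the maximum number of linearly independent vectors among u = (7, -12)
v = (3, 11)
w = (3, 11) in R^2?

Row-reduce the 3×2 matrix with these as rows.
The echelon form has 2 nonzero rows, so the rank is 2.
(With 3 elements in a 2-dimensional space the rank is at most 2.)

2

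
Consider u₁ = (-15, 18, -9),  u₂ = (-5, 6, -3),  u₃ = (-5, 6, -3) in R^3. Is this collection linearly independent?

linearly dependent

Two of the vectors are equal, giving an immediate dependence.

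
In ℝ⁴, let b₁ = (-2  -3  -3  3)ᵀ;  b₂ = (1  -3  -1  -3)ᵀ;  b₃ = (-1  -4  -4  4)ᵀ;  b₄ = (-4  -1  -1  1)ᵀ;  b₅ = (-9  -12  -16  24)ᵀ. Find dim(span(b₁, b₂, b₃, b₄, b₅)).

3

Form the matrix with b₁, b₂, b₃, b₄, b₅ as columns and reduce.
The echelon form has 3 nonzero rows, so the rank is 3.
(With 5 elements in a 4-dimensional space the rank is at most 4.)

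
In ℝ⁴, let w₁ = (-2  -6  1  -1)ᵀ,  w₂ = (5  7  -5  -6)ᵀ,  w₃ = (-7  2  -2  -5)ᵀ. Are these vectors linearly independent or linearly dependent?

Place the vectors as rows of a 3×4 matrix and reduce to echelon form.
The reduction yields 3 nonzero rows, so the rank is 3.
Since rank = 3 (the number of vectors), the set is linearly independent.

linearly independent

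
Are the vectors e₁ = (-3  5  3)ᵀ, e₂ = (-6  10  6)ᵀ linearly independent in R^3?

linearly dependent

Place the vectors as rows of a 2×3 matrix and reduce to echelon form.
The reduction yields 1 nonzero row, so the rank is 1.
Since rank 1 < 2, the set is linearly dependent.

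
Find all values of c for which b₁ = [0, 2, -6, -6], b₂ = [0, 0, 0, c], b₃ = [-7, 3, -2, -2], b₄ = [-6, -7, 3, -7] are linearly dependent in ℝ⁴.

The vectors are dependent exactly when the determinant of the matrix with rows b₁, b₂, b₃, b₄ vanishes.
Expanding, det = -336*c.
Solving -336*c = 0 yields c = 0.

c = 0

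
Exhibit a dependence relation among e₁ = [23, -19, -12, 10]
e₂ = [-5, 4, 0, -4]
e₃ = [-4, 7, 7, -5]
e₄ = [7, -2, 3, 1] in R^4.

e₁ - 2e₂ + 3e₃ - 3e₄ = 0

Solve the homogeneous system with e₁, e₂, e₃, e₄ as columns by row-reducing the coefficient matrix.
A generator of the null space is (1, -2, 3, -3).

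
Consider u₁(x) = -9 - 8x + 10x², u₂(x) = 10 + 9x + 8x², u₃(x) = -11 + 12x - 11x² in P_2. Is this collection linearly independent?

Write each element as a coordinate vector in ℝ³ using {1, x, x²}.
The matrix [u₁|u₂|u₃] has determinant 3769.
A nonzero determinant means the columns are linearly independent.

linearly independent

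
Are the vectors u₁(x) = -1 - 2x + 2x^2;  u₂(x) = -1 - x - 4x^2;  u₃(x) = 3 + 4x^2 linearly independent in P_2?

linearly independent

Write each element as a coordinate vector in ℝ³ using {1, x, x^2}.
The matrix [u₁|u₂|u₃] has determinant 26.
A nonzero determinant means the columns are linearly independent.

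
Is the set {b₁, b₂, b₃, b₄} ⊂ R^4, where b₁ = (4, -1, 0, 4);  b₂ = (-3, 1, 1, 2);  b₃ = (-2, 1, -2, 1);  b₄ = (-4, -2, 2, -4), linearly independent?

Place the vectors as rows of a 4×4 matrix and reduce to echelon form.
The reduction yields 4 nonzero rows, so the rank is 4.
Since rank = 4 (the number of vectors), the set is linearly independent.

linearly independent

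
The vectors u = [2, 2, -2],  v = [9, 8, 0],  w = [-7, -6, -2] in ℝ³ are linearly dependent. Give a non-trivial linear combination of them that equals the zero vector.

Write the vectors as columns of a matrix and find a nonzero vector in its null space.
The free variable yields coefficients (1, -1, -1) (any nonzero multiple also works).

u - v - w = 0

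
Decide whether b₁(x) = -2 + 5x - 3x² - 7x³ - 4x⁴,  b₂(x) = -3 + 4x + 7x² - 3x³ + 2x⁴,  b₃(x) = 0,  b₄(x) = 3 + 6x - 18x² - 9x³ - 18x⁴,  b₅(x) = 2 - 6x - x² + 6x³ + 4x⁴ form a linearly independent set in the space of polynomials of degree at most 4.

linearly dependent

Take coordinates with respect to the standard basis {1, x, …, x⁴}.
One of the vectors is the zero vector, so the set is linearly dependent.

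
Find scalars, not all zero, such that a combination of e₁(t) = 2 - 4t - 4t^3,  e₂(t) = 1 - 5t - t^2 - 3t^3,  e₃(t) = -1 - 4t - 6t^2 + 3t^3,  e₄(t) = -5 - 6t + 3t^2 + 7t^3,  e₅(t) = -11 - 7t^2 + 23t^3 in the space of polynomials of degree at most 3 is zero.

Write each element as a vector in ℝ⁴ using {1, t, …, t^3}.
Set up α₁e₁ + … + α₅e₅ = 0 and solve the homogeneous system.
One solution (up to scaling) is (1, 2, -2, -1, 1).

e₁ + 2e₂ - 2e₃ - e₄ + e₅ = 0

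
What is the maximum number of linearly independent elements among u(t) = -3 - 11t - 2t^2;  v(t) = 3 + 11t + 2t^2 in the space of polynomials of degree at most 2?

1

Represent each element by its coordinate vector in ℝ³.
Apply Gaussian elimination to the matrix whose rows are u, v.
There is 1 pivot column, so rank = 1.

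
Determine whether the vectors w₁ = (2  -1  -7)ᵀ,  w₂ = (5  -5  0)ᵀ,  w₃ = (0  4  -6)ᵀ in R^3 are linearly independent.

linearly independent

Form the 3×3 matrix with these as columns; its determinant is -110.
A nonzero determinant means the columns are linearly independent.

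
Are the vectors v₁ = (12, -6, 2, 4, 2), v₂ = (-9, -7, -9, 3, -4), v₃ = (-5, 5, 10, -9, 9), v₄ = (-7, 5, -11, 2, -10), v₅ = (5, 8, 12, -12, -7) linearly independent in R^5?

Form the 5×5 matrix with these as columns; its determinant is -48100.
A nonzero determinant means the columns are linearly independent.

linearly independent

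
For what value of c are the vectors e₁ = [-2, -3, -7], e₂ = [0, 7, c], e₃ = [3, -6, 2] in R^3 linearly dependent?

c = 17/3

The set is linearly dependent precisely when det[e₁; e₂; e₃] = 0.
The determinant works out to 119 - 21*c.
Solving 119 - 21*c = 0 yields c = 17/3.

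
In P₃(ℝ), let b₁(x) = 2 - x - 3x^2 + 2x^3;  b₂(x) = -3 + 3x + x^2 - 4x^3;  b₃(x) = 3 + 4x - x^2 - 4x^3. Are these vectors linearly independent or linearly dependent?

Take coordinates with respect to the standard basis {1, x, …, x^3}.
Place the vectors as rows of a 3×4 matrix and reduce to echelon form.
The reduction yields 3 nonzero rows, so the rank is 3.
Since rank = 3 (the number of vectors), the set is linearly independent.

linearly independent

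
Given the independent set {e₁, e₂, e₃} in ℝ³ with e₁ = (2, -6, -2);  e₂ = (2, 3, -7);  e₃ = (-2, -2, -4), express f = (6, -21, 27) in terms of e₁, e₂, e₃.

Solve the system with e₁, e₂, e₃ as columns and f as the right-hand side.
Row-reducing the augmented matrix gives the unique coefficients (a₁, a₂, a₃) = (3, -3, -3).

f = 3e₁ - 3e₂ - 3e₃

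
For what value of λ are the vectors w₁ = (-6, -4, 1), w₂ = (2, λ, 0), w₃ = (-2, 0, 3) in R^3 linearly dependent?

Place the vectors as rows of a 3×3 matrix; dependence ⇔ determinant zero.
The determinant works out to 24 - 16*λ.
This vanishes exactly when λ = 3/2.

λ = 3/2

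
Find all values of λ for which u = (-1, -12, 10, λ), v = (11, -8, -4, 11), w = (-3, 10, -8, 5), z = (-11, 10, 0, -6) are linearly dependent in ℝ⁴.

Dependence holds iff the 4×4 matrix [u v w z] is singular.
Expanding, det = 144*λ + 708.
Setting this to zero gives λ = -59/12.

λ = -59/12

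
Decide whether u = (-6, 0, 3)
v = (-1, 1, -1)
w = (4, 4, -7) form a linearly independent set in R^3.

Form the 3×3 matrix with these as columns; its determinant is -6.
A nonzero determinant means the columns are linearly independent.

linearly independent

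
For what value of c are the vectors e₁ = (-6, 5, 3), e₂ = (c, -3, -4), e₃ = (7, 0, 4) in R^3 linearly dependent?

Place the vectors as rows of a 3×3 matrix; dependence ⇔ determinant zero.
Cofactor expansion gives det = -20*c - 5.
This vanishes exactly when c = -1/4.

c = -1/4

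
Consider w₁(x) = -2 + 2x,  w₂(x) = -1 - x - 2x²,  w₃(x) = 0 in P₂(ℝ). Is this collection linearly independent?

linearly dependent

Take coordinates with respect to the standard basis {1, x, x²}.
One of the vectors is the zero vector, so the set is linearly dependent.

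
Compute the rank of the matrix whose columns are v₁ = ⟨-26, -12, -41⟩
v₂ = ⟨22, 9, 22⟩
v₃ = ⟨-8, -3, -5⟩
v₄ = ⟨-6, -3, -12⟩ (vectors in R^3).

2

Form the matrix with v₁, v₂, v₃, v₄ as columns and reduce.
Reduction leaves 2 leading entries, giving rank 2.
(With 4 elements in a 3-dimensional space the rank is at most 3.)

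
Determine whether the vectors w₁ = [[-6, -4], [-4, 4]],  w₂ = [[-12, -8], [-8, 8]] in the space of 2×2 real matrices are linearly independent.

Write each element as a coordinate vector in ℝ⁴ using {E₁₁, E₁₂, E₂₁, E₂₂}.
One vector is a scalar multiple of another, so the set is dependent.

linearly dependent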